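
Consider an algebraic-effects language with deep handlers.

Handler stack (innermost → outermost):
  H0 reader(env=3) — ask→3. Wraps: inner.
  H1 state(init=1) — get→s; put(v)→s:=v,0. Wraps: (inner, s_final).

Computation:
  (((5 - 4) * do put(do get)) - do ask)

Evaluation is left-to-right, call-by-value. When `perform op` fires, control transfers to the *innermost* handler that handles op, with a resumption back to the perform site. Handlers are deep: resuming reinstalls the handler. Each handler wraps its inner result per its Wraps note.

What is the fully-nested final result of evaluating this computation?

Answer: (-3, 1)

Working:
get @ H1 ⇒ 1
put(1) @ H1 ⇒ s:=1
ask @ H0 ⇒ 3
H0 returns -3
H1 returns (-3, 1)
= (-3, 1)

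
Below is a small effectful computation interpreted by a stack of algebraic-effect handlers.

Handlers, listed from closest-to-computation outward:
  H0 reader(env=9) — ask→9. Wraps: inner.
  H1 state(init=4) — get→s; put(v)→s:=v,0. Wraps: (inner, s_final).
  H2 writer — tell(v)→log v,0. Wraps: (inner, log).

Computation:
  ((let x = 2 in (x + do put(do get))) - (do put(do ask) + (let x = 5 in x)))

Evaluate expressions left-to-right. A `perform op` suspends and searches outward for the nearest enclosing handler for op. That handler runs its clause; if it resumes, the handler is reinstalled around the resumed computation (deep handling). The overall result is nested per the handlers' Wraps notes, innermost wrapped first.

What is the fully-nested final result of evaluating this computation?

Evaluation trace:
get @ H1 ⇒ 4
put(4) @ H1 ⇒ s:=4
ask @ H0 ⇒ 9
put(9) @ H1 ⇒ s:=9
H0 returns -3
H1 returns (-3, 9)
H2 returns ((-3, 9), ())
= ((-3, 9), ())

Answer: ((-3, 9), ())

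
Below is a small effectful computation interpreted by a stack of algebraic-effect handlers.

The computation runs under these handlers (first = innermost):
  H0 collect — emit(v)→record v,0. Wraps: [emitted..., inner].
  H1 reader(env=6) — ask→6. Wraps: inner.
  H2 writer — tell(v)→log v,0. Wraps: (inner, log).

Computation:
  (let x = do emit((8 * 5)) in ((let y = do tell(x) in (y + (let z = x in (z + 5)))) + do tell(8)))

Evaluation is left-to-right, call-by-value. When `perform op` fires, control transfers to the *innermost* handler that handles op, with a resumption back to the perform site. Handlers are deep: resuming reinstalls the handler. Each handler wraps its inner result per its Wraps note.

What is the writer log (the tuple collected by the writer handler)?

Answer: (0, 8)

Step-by-step:
emit(40) @ H0 ⇒ out+=40
tell(0) @ H2 ⇒ log+=0
tell(8) @ H2 ⇒ log+=8
H0 returns [40, 5]
H1 returns [40, 5]
H2 returns ([40, 5], (0, 8))
= ([40, 5], (0, 8))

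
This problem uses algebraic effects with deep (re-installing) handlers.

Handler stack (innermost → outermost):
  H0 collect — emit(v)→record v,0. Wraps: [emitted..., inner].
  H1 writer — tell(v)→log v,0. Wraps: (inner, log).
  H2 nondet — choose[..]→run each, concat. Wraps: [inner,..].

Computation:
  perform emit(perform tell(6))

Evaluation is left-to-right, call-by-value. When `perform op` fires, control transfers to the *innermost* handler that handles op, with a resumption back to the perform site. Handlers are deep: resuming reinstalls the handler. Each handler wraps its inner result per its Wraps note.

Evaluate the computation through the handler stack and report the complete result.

Answer: [([0, 0], (6))]

Evaluation trace:
tell(6) @ H1 ⇒ log+=6
emit(0) @ H0 ⇒ out+=0
H0 returns [0, 0]
H1 returns ([0, 0], (6))
H2 returns [([0, 0], (6))]
= [([0, 0], (6))]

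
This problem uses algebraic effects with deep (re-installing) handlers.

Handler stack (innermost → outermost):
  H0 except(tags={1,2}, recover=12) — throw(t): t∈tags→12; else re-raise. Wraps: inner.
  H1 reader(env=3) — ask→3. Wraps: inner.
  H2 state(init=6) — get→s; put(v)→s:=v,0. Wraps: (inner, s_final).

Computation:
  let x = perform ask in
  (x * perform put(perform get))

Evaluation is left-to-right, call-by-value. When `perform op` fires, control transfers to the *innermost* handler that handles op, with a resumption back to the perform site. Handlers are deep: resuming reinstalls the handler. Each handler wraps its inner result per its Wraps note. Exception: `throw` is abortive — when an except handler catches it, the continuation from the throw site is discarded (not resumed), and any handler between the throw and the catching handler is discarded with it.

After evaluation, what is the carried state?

Answer: 6

Step-by-step:
ask @ H1 ⇒ 3
get @ H2 ⇒ 6
put(6) @ H2 ⇒ s:=6
H0 returns 0
H1 returns 0
H2 returns (0, 6)
= (0, 6)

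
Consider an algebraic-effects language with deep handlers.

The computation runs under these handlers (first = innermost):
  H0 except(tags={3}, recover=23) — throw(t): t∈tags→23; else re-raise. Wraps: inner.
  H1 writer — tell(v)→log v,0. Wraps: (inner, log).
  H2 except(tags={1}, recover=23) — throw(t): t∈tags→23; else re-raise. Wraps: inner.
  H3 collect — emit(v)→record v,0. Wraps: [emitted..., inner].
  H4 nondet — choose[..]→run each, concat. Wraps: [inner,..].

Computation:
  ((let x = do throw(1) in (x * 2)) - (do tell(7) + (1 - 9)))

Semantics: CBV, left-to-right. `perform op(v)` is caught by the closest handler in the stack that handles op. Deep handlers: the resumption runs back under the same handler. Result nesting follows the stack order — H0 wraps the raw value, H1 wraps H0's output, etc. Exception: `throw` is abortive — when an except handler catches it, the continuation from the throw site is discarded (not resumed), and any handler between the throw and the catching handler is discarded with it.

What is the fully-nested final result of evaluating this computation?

Answer: [[23]]

Step-by-step:
throw(1) @ H0 re-raised
throw(1) @ H2 caught ⇒ 23
H3 returns [23]
H4 returns [[23]]
= [[23]]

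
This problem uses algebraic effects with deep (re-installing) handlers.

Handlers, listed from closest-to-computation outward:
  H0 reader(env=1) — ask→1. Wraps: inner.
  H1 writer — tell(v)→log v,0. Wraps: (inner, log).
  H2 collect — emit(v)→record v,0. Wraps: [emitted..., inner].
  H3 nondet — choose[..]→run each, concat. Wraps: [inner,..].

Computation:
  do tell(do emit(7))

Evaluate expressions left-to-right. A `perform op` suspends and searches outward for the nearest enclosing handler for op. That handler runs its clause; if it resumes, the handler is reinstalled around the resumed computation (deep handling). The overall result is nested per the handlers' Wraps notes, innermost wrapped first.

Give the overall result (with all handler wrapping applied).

Answer: [[7, (0, (0))]]

Step-by-step:
emit(7) @ H2 ⇒ out+=7
tell(0) @ H1 ⇒ log+=0
H0 returns 0
H1 returns (0, (0))
H2 returns [7, (0, (0))]
H3 returns [[7, (0, (0))]]
= [[7, (0, (0))]]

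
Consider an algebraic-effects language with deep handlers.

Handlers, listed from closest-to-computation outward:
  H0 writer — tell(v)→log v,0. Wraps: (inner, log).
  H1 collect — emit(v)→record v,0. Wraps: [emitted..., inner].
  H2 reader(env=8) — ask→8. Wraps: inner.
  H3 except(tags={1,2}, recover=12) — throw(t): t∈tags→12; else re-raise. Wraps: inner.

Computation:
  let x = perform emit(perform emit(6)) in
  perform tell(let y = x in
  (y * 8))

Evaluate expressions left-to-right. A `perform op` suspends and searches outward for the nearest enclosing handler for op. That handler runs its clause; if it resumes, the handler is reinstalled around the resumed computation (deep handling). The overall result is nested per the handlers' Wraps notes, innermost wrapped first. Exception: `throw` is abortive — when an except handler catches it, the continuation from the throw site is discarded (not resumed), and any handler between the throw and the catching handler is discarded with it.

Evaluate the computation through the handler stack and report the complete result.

Answer: [6, 0, (0, (0))]

Working:
emit(6) @ H1 ⇒ out+=6
emit(0) @ H1 ⇒ out+=0
tell(0) @ H0 ⇒ log+=0
H0 returns (0, (0))
H1 returns [6, 0, (0, (0))]
H2 returns [6, 0, (0, (0))]
H3 returns [6, 0, (0, (0))]
= [6, 0, (0, (0))]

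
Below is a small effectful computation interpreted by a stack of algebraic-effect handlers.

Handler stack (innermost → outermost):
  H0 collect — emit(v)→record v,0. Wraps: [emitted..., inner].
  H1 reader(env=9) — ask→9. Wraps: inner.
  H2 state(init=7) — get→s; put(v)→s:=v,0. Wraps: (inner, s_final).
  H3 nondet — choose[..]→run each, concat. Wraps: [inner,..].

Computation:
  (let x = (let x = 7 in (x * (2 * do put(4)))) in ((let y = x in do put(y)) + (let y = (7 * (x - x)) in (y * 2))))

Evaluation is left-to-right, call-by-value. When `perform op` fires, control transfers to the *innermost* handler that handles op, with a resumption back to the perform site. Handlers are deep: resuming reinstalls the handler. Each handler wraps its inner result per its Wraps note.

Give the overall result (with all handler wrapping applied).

Evaluation trace:
put(4) @ H2 ⇒ s:=4
put(0) @ H2 ⇒ s:=0
H0 returns [0]
H1 returns [0]
H2 returns ([0], 0)
H3 returns [([0], 0)]
= [([0], 0)]

Answer: [([0], 0)]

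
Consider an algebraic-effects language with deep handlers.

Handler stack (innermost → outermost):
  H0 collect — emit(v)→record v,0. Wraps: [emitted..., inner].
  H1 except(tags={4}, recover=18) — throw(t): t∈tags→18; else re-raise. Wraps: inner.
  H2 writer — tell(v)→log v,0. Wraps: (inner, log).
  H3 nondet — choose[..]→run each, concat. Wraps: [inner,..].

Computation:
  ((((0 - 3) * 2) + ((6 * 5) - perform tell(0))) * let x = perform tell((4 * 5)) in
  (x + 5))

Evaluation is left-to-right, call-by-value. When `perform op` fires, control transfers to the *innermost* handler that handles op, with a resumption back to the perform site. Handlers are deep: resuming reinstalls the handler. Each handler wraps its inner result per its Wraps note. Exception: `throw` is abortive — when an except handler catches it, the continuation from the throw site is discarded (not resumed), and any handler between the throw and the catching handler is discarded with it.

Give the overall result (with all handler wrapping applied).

Step-by-step:
tell(0) @ H2 ⇒ log+=0
tell(20) @ H2 ⇒ log+=20
H0 returns [120]
H1 returns [120]
H2 returns ([120], (0, 20))
H3 returns [([120], (0, 20))]
= [([120], (0, 20))]

Answer: [([120], (0, 20))]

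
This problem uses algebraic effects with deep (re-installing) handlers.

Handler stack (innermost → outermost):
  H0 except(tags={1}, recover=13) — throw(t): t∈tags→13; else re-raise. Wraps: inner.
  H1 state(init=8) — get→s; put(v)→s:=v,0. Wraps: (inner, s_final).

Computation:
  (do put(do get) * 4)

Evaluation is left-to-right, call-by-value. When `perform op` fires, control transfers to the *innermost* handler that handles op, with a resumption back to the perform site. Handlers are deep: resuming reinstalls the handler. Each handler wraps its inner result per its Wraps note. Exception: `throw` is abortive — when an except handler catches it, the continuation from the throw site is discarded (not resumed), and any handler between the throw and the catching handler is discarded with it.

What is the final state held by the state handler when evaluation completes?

Answer: 8

Step-by-step:
get @ H1 ⇒ 8
put(8) @ H1 ⇒ s:=8
H0 returns 0
H1 returns (0, 8)
= (0, 8)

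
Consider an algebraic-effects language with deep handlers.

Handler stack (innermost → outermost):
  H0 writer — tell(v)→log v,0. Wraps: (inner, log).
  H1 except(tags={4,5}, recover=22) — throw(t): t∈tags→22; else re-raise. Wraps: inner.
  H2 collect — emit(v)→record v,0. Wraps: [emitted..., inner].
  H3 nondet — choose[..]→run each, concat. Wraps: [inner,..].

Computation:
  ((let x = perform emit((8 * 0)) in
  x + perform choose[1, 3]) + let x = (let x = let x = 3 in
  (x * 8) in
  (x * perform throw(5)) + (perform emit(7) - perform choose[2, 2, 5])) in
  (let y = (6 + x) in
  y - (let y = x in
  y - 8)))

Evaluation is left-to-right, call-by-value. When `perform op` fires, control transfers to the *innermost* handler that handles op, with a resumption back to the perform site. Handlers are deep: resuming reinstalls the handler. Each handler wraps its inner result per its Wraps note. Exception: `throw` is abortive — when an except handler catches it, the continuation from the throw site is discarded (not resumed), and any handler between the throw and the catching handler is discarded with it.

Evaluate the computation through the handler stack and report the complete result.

Answer: [[0, 22], [0, 22]]

Working:
emit(0) @ H2 ⇒ out+=0
choose[1, 3] @ H3
  branch[0] choose=1:
    throw(5) @ H1 caught ⇒ 22
    H2 returns [0, 22]
    H3 returns [[0, 22]]
  branch[1] choose=3:
    throw(5) @ H1 caught ⇒ 22
    H2 returns [0, 22]
    H3 returns [[0, 22]]
= [[0, 22], [0, 22]]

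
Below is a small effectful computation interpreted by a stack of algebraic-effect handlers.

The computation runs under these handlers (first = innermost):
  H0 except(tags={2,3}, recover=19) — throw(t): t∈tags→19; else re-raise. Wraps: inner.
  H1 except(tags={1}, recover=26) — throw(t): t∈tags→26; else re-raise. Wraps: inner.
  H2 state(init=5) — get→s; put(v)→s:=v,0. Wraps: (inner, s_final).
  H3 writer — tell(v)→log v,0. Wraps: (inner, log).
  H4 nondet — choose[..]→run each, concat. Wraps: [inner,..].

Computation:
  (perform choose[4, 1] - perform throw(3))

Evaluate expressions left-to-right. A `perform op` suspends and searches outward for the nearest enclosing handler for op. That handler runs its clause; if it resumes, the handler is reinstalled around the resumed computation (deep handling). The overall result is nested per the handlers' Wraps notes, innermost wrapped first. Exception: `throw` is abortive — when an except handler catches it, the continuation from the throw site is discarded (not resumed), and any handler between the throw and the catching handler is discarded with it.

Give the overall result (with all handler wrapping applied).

Working:
choose[4, 1] @ H4
  branch[0] choose=4:
    throw(3) @ H0 caught ⇒ 19
    H1 returns 19
    H2 returns (19, 5)
    H3 returns ((19, 5), ())
    H4 returns [((19, 5), ())]
  branch[1] choose=1:
    throw(3) @ H0 caught ⇒ 19
    H1 returns 19
    H2 returns (19, 5)
    H3 returns ((19, 5), ())
    H4 returns [((19, 5), ())]
= [((19, 5), ()), ((19, 5), ())]

Answer: [((19, 5), ()), ((19, 5), ())]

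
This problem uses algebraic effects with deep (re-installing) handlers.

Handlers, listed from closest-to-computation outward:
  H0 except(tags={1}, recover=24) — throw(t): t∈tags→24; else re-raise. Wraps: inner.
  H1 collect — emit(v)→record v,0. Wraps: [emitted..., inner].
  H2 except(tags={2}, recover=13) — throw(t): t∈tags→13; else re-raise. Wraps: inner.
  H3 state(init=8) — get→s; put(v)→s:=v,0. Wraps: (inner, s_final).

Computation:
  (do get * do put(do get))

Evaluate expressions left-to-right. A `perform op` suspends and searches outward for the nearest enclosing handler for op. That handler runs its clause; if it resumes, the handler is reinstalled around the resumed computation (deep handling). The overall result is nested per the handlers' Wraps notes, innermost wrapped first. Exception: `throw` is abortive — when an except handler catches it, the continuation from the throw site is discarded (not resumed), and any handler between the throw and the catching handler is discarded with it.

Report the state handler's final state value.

Working:
get @ H3 ⇒ 8
get @ H3 ⇒ 8
put(8) @ H3 ⇒ s:=8
H0 returns 0
H1 returns [0]
H2 returns [0]
H3 returns ([0], 8)
= ([0], 8)

Answer: 8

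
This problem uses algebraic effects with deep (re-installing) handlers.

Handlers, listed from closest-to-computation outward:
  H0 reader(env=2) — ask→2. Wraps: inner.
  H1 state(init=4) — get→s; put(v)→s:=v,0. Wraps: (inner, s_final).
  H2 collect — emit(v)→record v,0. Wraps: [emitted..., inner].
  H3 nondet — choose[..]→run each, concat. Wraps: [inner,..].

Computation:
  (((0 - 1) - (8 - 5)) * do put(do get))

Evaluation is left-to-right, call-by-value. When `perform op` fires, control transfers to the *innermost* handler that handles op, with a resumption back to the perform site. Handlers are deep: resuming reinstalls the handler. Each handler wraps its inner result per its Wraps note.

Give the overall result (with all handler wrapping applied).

Answer: [[(0, 4)]]

Step-by-step:
get @ H1 ⇒ 4
put(4) @ H1 ⇒ s:=4
H0 returns 0
H1 returns (0, 4)
H2 returns [(0, 4)]
H3 returns [[(0, 4)]]
= [[(0, 4)]]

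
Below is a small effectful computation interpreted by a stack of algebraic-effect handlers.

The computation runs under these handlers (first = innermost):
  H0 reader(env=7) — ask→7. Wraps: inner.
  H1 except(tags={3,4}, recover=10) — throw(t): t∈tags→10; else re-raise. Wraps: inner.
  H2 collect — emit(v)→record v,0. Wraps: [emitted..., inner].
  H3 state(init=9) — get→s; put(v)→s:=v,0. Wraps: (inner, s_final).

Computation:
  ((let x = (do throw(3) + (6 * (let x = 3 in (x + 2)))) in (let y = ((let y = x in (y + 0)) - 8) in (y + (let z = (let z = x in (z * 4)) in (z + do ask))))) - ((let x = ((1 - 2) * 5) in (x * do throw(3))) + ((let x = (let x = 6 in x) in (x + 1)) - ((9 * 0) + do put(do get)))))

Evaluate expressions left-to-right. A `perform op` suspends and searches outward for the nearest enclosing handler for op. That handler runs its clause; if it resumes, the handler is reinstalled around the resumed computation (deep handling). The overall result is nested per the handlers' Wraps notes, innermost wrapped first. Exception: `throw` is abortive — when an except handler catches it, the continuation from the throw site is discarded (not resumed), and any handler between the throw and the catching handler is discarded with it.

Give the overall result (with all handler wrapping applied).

Answer: ([10], 9)

Working:
throw(3) @ H1 caught ⇒ 10
H2 returns [10]
H3 returns ([10], 9)
= ([10], 9)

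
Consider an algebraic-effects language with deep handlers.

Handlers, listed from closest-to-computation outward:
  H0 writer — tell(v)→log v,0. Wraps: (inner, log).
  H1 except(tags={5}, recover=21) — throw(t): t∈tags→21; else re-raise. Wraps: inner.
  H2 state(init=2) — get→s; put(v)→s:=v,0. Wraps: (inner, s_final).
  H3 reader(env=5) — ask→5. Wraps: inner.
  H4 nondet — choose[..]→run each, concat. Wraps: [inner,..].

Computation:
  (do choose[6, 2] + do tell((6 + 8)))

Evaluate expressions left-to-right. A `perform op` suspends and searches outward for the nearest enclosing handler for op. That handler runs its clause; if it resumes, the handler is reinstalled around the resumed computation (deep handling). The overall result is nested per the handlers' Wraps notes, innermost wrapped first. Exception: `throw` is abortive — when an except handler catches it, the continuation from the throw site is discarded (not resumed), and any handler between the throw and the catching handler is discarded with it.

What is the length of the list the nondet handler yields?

Answer: 2

Step-by-step:
choose[6, 2] @ H4
  branch[0] choose=6:
    tell(14) @ H0 ⇒ log+=14
    H0 returns (6, (14))
    H1 returns (6, (14))
    H2 returns ((6, (14)), 2)
    H3 returns ((6, (14)), 2)
    H4 returns [((6, (14)), 2)]
  branch[1] choose=2:
    tell(14) @ H0 ⇒ log+=14
    H0 returns (2, (14))
    H1 returns (2, (14))
    H2 returns ((2, (14)), 2)
    H3 returns ((2, (14)), 2)
    H4 returns [((2, (14)), 2)]
= [((6, (14)), 2), ((2, (14)), 2)]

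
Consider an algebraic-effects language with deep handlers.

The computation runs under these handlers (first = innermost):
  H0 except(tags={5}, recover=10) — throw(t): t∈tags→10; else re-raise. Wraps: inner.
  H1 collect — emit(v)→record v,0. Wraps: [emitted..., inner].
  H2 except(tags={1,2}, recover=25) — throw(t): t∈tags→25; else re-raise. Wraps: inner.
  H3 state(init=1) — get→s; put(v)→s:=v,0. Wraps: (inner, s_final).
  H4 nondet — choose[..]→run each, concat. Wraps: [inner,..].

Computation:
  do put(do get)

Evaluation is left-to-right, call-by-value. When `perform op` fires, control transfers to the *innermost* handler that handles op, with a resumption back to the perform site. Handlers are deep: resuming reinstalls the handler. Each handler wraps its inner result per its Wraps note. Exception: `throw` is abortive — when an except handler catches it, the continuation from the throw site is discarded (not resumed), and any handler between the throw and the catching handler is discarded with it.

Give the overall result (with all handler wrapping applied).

Answer: [([0], 1)]

Working:
get @ H3 ⇒ 1
put(1) @ H3 ⇒ s:=1
H0 returns 0
H1 returns [0]
H2 returns [0]
H3 returns ([0], 1)
H4 returns [([0], 1)]
= [([0], 1)]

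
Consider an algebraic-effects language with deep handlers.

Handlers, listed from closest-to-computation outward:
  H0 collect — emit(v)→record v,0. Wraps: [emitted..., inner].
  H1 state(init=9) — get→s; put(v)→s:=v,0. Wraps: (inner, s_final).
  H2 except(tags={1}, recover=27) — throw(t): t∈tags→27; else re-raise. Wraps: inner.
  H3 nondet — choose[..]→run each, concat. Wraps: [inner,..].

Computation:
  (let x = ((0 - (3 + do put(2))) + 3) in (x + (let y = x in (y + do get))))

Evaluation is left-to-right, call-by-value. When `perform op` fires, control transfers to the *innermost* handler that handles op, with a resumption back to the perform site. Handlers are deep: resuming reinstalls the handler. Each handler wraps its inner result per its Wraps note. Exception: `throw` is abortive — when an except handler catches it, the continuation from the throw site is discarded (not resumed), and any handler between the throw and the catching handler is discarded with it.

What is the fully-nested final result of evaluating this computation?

Answer: [([2], 2)]

Working:
put(2) @ H1 ⇒ s:=2
get @ H1 ⇒ 2
H0 returns [2]
H1 returns ([2], 2)
H2 returns ([2], 2)
H3 returns [([2], 2)]
= [([2], 2)]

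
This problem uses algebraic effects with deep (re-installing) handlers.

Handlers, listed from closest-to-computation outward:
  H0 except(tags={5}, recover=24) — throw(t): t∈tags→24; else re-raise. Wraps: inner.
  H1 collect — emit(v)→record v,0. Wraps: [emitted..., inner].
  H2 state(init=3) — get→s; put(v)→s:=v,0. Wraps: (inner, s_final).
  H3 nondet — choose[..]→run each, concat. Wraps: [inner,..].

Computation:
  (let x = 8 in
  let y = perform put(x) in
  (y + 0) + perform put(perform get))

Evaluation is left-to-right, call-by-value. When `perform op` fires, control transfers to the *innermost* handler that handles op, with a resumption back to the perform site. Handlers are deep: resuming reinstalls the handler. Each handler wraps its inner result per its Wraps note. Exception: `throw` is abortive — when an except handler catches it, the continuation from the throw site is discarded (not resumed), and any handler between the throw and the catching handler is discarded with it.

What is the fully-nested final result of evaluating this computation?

Answer: [([0], 8)]

Working:
put(8) @ H2 ⇒ s:=8
get @ H2 ⇒ 8
put(8) @ H2 ⇒ s:=8
H0 returns 0
H1 returns [0]
H2 returns ([0], 8)
H3 returns [([0], 8)]
= [([0], 8)]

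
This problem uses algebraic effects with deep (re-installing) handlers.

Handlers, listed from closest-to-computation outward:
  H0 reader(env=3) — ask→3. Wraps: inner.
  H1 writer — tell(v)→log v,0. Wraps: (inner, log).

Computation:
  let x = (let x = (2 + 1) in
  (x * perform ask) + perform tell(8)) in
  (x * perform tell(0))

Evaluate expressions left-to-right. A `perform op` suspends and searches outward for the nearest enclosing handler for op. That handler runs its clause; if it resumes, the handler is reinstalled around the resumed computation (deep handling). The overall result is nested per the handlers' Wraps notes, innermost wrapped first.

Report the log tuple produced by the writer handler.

Evaluation trace:
ask @ H0 ⇒ 3
tell(8) @ H1 ⇒ log+=8
tell(0) @ H1 ⇒ log+=0
H0 returns 0
H1 returns (0, (8, 0))
= (0, (8, 0))

Answer: (8, 0)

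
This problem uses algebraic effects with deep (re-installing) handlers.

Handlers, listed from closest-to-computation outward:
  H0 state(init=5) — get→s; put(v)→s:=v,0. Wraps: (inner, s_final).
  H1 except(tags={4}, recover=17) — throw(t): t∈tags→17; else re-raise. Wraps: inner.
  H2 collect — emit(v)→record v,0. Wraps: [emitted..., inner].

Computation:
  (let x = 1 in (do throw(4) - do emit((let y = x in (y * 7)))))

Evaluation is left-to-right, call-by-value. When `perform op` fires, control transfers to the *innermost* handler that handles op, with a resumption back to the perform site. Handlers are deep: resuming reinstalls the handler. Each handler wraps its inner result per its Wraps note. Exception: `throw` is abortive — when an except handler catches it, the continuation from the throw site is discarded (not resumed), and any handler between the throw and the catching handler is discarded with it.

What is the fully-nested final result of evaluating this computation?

Answer: [17]

Evaluation trace:
throw(4) @ H1 caught ⇒ 17
H2 returns [17]
= [17]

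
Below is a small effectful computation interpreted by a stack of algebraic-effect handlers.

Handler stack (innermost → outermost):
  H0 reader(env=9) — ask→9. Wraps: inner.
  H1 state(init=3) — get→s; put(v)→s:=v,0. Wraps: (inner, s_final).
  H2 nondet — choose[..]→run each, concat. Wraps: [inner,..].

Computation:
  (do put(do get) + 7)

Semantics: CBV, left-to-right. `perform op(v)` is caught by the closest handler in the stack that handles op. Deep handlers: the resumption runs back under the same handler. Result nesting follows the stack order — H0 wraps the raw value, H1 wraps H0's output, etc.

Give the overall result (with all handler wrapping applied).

Step-by-step:
get @ H1 ⇒ 3
put(3) @ H1 ⇒ s:=3
H0 returns 7
H1 returns (7, 3)
H2 returns [(7, 3)]
= [(7, 3)]

Answer: [(7, 3)]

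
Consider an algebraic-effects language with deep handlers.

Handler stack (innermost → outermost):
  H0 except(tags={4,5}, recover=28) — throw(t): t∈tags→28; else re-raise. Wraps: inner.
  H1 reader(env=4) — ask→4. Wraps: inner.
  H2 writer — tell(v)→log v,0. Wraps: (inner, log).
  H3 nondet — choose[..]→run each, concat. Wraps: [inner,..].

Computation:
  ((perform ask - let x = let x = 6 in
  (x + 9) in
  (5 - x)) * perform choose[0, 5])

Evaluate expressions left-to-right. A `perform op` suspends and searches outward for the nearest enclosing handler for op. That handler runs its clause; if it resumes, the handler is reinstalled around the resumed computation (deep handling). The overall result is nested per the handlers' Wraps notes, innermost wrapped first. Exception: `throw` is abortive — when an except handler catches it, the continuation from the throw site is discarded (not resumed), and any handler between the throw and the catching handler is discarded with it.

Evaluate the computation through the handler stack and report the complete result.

Answer: [(0, ()), (70, ())]

Working:
ask @ H1 ⇒ 4
choose[0, 5] @ H3
  branch[0] choose=0:
    H0 returns 0
    H1 returns 0
    H2 returns (0, ())
    H3 returns [(0, ())]
  branch[1] choose=5:
    H0 returns 70
    H1 returns 70
    H2 returns (70, ())
    H3 returns [(70, ())]
= [(0, ()), (70, ())]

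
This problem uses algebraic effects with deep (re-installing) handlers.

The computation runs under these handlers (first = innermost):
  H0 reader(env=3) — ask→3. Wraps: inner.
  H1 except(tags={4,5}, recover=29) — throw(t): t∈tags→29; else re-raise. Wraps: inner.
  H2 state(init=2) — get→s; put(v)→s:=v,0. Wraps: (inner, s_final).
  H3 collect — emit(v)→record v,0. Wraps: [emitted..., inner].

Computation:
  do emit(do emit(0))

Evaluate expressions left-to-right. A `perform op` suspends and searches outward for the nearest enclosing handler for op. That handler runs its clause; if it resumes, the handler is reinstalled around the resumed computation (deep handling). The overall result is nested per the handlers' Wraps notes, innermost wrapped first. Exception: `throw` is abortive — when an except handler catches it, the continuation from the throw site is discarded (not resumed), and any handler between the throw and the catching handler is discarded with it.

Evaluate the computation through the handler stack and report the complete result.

Answer: [0, 0, (0, 2)]

Working:
emit(0) @ H3 ⇒ out+=0
emit(0) @ H3 ⇒ out+=0
H0 returns 0
H1 returns 0
H2 returns (0, 2)
H3 returns [0, 0, (0, 2)]
= [0, 0, (0, 2)]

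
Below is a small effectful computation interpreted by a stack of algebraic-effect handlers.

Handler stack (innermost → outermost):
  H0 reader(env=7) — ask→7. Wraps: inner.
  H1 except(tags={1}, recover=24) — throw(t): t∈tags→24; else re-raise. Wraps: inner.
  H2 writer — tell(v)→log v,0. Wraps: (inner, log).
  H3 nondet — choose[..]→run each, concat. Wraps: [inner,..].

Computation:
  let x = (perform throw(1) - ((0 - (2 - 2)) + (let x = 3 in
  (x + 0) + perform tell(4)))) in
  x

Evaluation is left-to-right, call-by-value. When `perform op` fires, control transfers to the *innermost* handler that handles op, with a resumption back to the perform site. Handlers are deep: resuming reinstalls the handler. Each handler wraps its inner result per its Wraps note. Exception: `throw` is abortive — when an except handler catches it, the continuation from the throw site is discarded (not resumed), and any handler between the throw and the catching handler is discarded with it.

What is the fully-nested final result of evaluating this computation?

Working:
throw(1) @ H1 caught ⇒ 24
H2 returns (24, ())
H3 returns [(24, ())]
= [(24, ())]

Answer: [(24, ())]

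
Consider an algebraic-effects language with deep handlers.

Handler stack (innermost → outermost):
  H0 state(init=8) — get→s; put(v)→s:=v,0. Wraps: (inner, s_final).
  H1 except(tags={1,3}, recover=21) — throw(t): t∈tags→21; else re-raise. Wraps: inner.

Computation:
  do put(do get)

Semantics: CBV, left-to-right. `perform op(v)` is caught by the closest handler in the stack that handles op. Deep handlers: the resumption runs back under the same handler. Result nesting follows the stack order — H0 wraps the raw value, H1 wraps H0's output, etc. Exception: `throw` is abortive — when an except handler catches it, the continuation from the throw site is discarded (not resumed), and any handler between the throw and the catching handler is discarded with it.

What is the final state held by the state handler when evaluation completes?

Answer: 8

Evaluation trace:
get @ H0 ⇒ 8
put(8) @ H0 ⇒ s:=8
H0 returns (0, 8)
H1 returns (0, 8)
= (0, 8)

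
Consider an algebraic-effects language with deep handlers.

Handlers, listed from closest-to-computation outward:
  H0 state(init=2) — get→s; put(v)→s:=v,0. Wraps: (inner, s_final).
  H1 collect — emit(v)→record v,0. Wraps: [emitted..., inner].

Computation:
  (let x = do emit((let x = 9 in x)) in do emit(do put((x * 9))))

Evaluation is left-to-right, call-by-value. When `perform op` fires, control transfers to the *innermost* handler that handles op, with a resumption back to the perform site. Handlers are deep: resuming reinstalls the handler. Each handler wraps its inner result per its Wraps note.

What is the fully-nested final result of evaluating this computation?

Step-by-step:
emit(9) @ H1 ⇒ out+=9
put(0) @ H0 ⇒ s:=0
emit(0) @ H1 ⇒ out+=0
H0 returns (0, 0)
H1 returns [9, 0, (0, 0)]
= [9, 0, (0, 0)]

Answer: [9, 0, (0, 0)]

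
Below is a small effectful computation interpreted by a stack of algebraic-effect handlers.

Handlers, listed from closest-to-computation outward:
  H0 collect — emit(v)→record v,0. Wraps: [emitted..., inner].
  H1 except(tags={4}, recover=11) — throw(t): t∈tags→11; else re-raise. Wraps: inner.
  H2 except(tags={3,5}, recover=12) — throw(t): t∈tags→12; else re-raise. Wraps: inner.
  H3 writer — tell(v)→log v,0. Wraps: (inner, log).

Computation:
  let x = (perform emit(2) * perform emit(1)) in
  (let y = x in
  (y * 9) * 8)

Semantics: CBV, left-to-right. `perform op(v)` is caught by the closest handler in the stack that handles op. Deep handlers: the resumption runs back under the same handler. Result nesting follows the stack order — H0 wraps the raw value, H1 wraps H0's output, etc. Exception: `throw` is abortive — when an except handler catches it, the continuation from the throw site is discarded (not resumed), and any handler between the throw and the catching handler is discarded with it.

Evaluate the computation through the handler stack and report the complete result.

Evaluation trace:
emit(2) @ H0 ⇒ out+=2
emit(1) @ H0 ⇒ out+=1
H0 returns [2, 1, 0]
H1 returns [2, 1, 0]
H2 returns [2, 1, 0]
H3 returns ([2, 1, 0], ())
= ([2, 1, 0], ())

Answer: ([2, 1, 0], ())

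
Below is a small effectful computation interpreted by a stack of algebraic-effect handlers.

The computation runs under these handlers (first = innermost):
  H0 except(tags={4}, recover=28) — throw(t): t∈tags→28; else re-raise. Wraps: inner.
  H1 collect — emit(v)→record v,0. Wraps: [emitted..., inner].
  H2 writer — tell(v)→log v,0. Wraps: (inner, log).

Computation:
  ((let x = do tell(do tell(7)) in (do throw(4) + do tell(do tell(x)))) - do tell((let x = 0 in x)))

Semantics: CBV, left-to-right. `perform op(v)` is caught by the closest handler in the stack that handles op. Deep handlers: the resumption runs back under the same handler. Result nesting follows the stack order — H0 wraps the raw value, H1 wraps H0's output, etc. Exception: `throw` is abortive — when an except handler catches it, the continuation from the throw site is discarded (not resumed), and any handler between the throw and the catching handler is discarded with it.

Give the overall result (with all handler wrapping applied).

Working:
tell(7) @ H2 ⇒ log+=7
tell(0) @ H2 ⇒ log+=0
throw(4) @ H0 caught ⇒ 28
H1 returns [28]
H2 returns ([28], (7, 0))
= ([28], (7, 0))

Answer: ([28], (7, 0))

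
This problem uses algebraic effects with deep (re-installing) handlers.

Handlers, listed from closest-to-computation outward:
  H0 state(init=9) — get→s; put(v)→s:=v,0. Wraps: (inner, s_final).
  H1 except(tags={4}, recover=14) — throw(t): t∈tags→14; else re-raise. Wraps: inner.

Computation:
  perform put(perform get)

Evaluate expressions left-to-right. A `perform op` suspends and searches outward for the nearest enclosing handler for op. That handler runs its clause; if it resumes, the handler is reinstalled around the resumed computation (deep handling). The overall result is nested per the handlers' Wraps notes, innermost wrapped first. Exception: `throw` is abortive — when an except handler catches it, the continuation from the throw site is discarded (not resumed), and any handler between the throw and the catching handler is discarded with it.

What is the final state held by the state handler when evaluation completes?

Answer: 9

Working:
get @ H0 ⇒ 9
put(9) @ H0 ⇒ s:=9
H0 returns (0, 9)
H1 returns (0, 9)
= (0, 9)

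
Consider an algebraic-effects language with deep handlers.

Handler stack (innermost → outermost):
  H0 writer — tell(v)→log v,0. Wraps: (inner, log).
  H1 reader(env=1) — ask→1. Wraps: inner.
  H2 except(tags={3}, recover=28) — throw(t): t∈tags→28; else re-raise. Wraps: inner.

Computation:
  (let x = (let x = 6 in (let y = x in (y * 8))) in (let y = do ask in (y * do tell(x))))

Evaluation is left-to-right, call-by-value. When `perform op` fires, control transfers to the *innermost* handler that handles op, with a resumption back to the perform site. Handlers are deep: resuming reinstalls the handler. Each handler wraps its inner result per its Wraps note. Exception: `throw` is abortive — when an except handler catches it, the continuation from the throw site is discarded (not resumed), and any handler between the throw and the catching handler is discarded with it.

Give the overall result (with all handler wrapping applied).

Answer: (0, (48))

Working:
ask @ H1 ⇒ 1
tell(48) @ H0 ⇒ log+=48
H0 returns (0, (48))
H1 returns (0, (48))
H2 returns (0, (48))
= (0, (48))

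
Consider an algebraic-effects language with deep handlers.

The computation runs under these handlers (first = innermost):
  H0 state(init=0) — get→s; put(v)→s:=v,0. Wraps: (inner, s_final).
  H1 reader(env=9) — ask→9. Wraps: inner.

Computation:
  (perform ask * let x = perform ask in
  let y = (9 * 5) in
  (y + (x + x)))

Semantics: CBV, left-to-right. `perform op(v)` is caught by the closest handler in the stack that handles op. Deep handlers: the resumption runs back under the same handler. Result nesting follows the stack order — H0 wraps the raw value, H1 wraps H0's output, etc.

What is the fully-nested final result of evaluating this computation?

Answer: (567, 0)

Working:
ask @ H1 ⇒ 9
ask @ H1 ⇒ 9
H0 returns (567, 0)
H1 returns (567, 0)
= (567, 0)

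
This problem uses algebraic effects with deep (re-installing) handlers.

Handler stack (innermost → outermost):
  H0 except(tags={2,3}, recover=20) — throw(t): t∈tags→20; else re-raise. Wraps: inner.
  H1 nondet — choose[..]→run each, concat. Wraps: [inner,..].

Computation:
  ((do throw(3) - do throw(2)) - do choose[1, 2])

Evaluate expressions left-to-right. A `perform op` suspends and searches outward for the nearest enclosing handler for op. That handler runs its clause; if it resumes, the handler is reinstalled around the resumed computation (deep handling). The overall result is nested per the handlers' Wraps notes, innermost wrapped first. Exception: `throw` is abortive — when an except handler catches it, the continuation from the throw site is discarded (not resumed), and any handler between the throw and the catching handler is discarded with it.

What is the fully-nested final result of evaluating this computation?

Answer: [20]

Evaluation trace:
throw(3) @ H0 caught ⇒ 20
H1 returns [20]
= [20]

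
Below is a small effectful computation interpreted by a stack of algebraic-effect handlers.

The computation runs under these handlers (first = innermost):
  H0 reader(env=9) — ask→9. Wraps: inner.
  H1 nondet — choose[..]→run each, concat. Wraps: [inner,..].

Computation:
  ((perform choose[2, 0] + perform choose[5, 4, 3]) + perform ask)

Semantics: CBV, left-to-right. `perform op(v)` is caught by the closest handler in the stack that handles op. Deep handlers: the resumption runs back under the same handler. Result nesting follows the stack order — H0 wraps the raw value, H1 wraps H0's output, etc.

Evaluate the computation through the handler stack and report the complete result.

Working:
choose[2, 0] @ H1
  branch[0] choose=2:
    choose[5, 4, 3] @ H1
      branch[0] choose=5:
        ask @ H0 ⇒ 9
        H0 returns 16
        H1 returns [16]
      branch[1] choose=4:
        ask @ H0 ⇒ 9
        H0 returns 15
        H1 returns [15]
      branch[2] choose=3:
        ask @ H0 ⇒ 9
        H0 returns 14
        H1 returns [14]
  branch[1] choose=0:
    choose[5, 4, 3] @ H1
      branch[0] choose=5:
        ask @ H0 ⇒ 9
        H0 returns 14
        H1 returns [14]
      branch[1] choose=4:
        ask @ H0 ⇒ 9
        H0 returns 13
        H1 returns [13]
      branch[2] choose=3:
        ask @ H0 ⇒ 9
        H0 returns 12
        H1 returns [12]
= [16, 15, 14, 14, 13, 12]

Answer: [16, 15, 14, 14, 13, 12]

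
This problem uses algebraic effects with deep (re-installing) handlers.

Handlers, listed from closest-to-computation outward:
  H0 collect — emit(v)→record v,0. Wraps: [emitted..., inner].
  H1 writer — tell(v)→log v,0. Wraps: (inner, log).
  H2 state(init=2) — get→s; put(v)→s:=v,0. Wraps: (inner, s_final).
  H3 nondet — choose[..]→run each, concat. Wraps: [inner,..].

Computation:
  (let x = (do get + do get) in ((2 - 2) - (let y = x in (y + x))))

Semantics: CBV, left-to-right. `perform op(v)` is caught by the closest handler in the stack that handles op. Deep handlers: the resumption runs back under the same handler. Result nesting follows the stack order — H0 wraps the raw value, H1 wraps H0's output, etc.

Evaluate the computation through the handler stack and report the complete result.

Evaluation trace:
get @ H2 ⇒ 2
get @ H2 ⇒ 2
H0 returns [-8]
H1 returns ([-8], ())
H2 returns (([-8], ()), 2)
H3 returns [(([-8], ()), 2)]
= [(([-8], ()), 2)]

Answer: [(([-8], ()), 2)]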